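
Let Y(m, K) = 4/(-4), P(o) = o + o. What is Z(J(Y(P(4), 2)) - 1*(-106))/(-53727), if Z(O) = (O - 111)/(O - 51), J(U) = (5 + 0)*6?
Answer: -5/913359 ≈ -5.4743e-6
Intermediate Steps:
P(o) = 2*o
Y(m, K) = -1 (Y(m, K) = 4*(-¼) = -1)
J(U) = 30 (J(U) = 5*6 = 30)
Z(O) = (-111 + O)/(-51 + O)
Z(J(Y(P(4), 2)) - 1*(-106))/(-53727) = ((-111 + (30 - 1*(-106)))/(-51 + (30 - 1*(-106))))/(-53727) = ((-111 + (30 + 106))/(-51 + (30 + 106)))*(-1/53727) = ((-111 + 136)/(-51 + 136))*(-1/53727) = (25/85)*(-1/53727) = ((1/85)*25)*(-1/53727) = (5/17)*(-1/53727) = -5/913359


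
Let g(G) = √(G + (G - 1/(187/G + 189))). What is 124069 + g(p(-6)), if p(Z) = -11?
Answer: 124069 + I*√162755/86 ≈ 1.2407e+5 + 4.691*I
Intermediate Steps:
g(G) = √(-1/(189 + 187/G) + 2*G) (g(G) = √(G + (G - 1/(189 + 187/G))) = √(-1/(189 + 187/G) + 2*G))
124069 + g(p(-6)) = 124069 + √(-11*(373 + 378*(-11))/(187 + 189*(-11))) = 124069 + √(-11*(373 - 4158)/(187 - 2079)) = 124069 + √(-11*(-3785)/(-1892)) = 124069 + √(-11*(-1/1892)*(-3785)) = 124069 + √(-3785/172) = 124069 + I*√162755/86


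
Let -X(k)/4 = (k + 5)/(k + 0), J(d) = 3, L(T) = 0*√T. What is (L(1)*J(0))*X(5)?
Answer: 0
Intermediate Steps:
L(T) = 0
X(k) = -4*(5 + k)/k (X(k) = -4*(k + 5)/(k + 0) = -4*(5 + k)/k)
(L(1)*J(0))*X(5) = (0*3)*(-4 - 20/5) = 0*(-4 - 20*⅕) = 0*(-4 - 4) = 0*(-8) = 0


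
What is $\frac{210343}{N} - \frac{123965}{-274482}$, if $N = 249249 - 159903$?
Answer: $\frac{5734262018}{2043655731} \approx 2.8059$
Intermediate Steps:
$N = 89346$
$\frac{210343}{N} - \frac{123965}{-274482} = \frac{210343}{89346} - \frac{123965}{-274482} = 210343 \cdot \frac{1}{89346} - - \frac{123965}{274482} = \frac{210343}{89346} + \frac{123965}{274482} = \frac{5734262018}{2043655731}$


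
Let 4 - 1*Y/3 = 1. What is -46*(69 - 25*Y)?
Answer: 7176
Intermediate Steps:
Y = 9 (Y = 12 - 3*1 = 12 - 3 = 9)
-46*(69 - 25*Y) = -46*(69 - 25*9) = -46*(69 - 225) = -46*(-156) = 7176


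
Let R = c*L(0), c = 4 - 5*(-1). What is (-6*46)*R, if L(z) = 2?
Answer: -4968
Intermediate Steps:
c = 9 (c = 4 + 5 = 9)
R = 18 (R = 9*2 = 18)
(-6*46)*R = -6*46*18 = -276*18 = -4968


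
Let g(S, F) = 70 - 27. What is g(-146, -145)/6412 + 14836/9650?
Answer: 47771691/30937900 ≈ 1.5441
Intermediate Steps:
g(S, F) = 43
g(-146, -145)/6412 + 14836/9650 = 43/6412 + 14836/9650 = 43*(1/6412) + 14836*(1/9650) = 43/6412 + 7418/4825 = 47771691/30937900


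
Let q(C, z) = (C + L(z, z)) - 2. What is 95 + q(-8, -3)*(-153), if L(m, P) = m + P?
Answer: 2543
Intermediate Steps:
L(m, P) = P + m
q(C, z) = -2 + C + 2*z (q(C, z) = (C + (z + z)) - 2 = (C + 2*z) - 2 = -2 + C + 2*z)
95 + q(-8, -3)*(-153) = 95 + (-2 - 8 + 2*(-3))*(-153) = 95 + (-2 - 8 - 6)*(-153) = 95 - 16*(-153) = 95 + 2448 = 2543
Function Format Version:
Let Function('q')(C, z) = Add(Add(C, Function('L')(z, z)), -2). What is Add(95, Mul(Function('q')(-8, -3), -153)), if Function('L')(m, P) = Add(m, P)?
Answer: 2543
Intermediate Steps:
Function('L')(m, P) = Add(P, m)
Function('q')(C, z) = Add(-2, C, Mul(2, z)) (Function('q')(C, z) = Add(Add(C, Add(z, z)), -2) = Add(Add(C, Mul(2, z)), -2) = Add(-2, C, Mul(2, z)))
Add(95, Mul(Function('q')(-8, -3), -153)) = Add(95, Mul(Add(-2, -8, Mul(2, -3)), -153)) = Add(95, Mul(Add(-2, -8, -6), -153)) = Add(95, Mul(-16, -153)) = Add(95, 2448) = 2543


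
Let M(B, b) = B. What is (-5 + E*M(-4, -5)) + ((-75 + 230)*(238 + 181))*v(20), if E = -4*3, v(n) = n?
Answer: 1298943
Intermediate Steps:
E = -12
(-5 + E*M(-4, -5)) + ((-75 + 230)*(238 + 181))*v(20) = (-5 - 12*(-4)) + ((-75 + 230)*(238 + 181))*20 = (-5 + 48) + (155*419)*20 = 43 + 64945*20 = 43 + 1298900 = 1298943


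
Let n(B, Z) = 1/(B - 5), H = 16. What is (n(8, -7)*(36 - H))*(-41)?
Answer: -820/3 ≈ -273.33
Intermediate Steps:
n(B, Z) = 1/(-5 + B)
(n(8, -7)*(36 - H))*(-41) = ((36 - 1*16)/(-5 + 8))*(-41) = ((36 - 16)/3)*(-41) = ((⅓)*20)*(-41) = (20/3)*(-41) = -820/3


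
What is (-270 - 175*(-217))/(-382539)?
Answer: -37705/382539 ≈ -0.098565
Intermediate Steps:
(-270 - 175*(-217))/(-382539) = (-270 + 37975)*(-1/382539) = 37705*(-1/382539) = -37705/382539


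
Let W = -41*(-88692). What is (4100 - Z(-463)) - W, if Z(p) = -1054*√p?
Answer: -3632272 + 1054*I*√463 ≈ -3.6323e+6 + 22679.0*I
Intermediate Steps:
W = 3636372
(4100 - Z(-463)) - W = (4100 - (-1054)*√(-463)) - 1*3636372 = (4100 - (-1054)*I*√463) - 3636372 = (4100 + 1054*I*√463) - 3636372 = -3632272 + 1054*I*√463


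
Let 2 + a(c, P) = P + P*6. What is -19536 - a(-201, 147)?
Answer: -20563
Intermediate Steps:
a(c, P) = -2 + 7*P (a(c, P) = -2 + (P + P*6) = -2 + (P + 6*P) = -2 + 7*P)
-19536 - a(-201, 147) = -19536 - (-2 + 7*147) = -19536 - (-2 + 1029) = -19536 - 1*1027 = -19536 - 1027 = -20563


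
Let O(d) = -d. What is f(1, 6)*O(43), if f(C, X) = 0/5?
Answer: 0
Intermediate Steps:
f(C, X) = 0 (f(C, X) = 0*(1/5) = 0)
f(1, 6)*O(43) = 0*(-1*43) = 0*(-43) = 0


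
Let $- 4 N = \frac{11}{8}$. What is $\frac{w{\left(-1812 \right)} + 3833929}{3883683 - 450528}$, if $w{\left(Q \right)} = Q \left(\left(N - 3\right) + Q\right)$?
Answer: $\frac{1036121}{499368} \approx 2.0749$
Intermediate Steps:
$N = - \frac{11}{32}$ ($N = - \frac{11 \cdot \frac{1}{8}}{4} = \left(- \frac{1}{4}\right) \frac{11}{8} = - \frac{11}{32} \approx -0.34375$)
$w{\left(Q \right)} = Q \left(- \frac{107}{32} + Q\right)$ ($w{\left(Q \right)} = Q \left(\left(- \frac{11}{32} - 3\right) + Q\right) = Q \left(- \frac{107}{32} + Q\right)$)
$\frac{w{\left(-1812 \right)} + 3833929}{3883683 - 450528} = \frac{\frac{1}{32} \left(-1812\right) \left(-107 + 32 \left(-1812\right)\right) + 3833929}{3883683 - 450528} = \frac{\frac{1}{32} \left(-1812\right) \left(-107 - 57984\right) + 3833929}{3433155} = \left(\frac{1}{32} \left(-1812\right) \left(-58091\right) + 3833929\right) \frac{1}{3433155} = \left(\frac{26315223}{8} + 3833929\right) \frac{1}{3433155} = \frac{56986655}{8} \cdot \frac{1}{3433155} = \frac{1036121}{499368}$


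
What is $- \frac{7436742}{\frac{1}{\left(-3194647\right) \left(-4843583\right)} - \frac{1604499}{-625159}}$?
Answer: $- \frac{35969369902573368675393789}{12413638043667614729} \approx -2.8976 \cdot 10^{6}$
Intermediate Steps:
$- \frac{7436742}{\frac{1}{\left(-3194647\right) \left(-4843583\right)} - \frac{1604499}{-625159}} = - \frac{7436742}{\left(- \frac{1}{3194647}\right) \left(- \frac{1}{4843583}\right) - - \frac{1604499}{625159}} = - \frac{7436742}{\frac{1}{15473537900201} + \frac{1604499}{625159}} = - \frac{7436742}{\frac{24827276087335229458}{9673421480151756959}} = \left(-7436742\right) \frac{9673421480151756959}{24827276087335229458} = - \frac{35969369902573368675393789}{12413638043667614729}$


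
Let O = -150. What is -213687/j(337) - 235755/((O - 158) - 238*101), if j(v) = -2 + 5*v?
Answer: -533960893/4552702 ≈ -117.28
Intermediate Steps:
-213687/j(337) - 235755/((O - 158) - 238*101) = -213687/(-2 + 5*337) - 235755/((-150 - 158) - 238*101) = -213687/(-2 + 1685) - 235755/(-308 - 24038) = -213687/1683 - 235755/(-24346) = -213687*1/1683 - 235755*(-1/24346) = -23743/187 + 235755/24346 = -533960893/4552702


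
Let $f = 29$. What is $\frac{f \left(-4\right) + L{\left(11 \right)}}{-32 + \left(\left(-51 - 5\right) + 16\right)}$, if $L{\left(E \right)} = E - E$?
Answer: $\frac{29}{18} \approx 1.6111$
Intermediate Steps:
$L{\left(E \right)} = 0$
$\frac{f \left(-4\right) + L{\left(11 \right)}}{-32 + \left(\left(-51 - 5\right) + 16\right)} = \frac{29 \left(-4\right) + 0}{-32 + \left(\left(-51 - 5\right) + 16\right)} = \frac{-116 + 0}{-32 + \left(-56 + 16\right)} = - \frac{116}{-32 - 40} = - \frac{116}{-72} = \left(-116\right) \left(- \frac{1}{72}\right) = \frac{29}{18}$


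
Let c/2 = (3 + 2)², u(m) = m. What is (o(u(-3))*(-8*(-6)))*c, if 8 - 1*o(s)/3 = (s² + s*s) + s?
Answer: -50400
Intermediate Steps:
c = 50 (c = 2*(3 + 2)² = 2*5² = 2*25 = 50)
o(s) = 24 - 6*s² - 3*s (o(s) = 24 - 3*((s² + s*s) + s) = 24 - 3*((s² + s²) + s) = 24 - 3*(2*s² + s) = 24 - 3*(s + 2*s²) = 24 + (-6*s² - 3*s) = 24 - 6*s² - 3*s)
(o(u(-3))*(-8*(-6)))*c = ((24 - 6*(-3)² - 3*(-3))*(-8*(-6)))*50 = ((24 - 6*9 + 9)*48)*50 = ((24 - 54 + 9)*48)*50 = -21*48*50 = -1008*50 = -50400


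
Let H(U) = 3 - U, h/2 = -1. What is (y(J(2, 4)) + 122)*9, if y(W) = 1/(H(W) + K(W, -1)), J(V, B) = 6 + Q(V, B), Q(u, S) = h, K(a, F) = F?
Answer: 2187/2 ≈ 1093.5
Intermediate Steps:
h = -2 (h = 2*(-1) = -2)
Q(u, S) = -2
J(V, B) = 4 (J(V, B) = 6 - 2 = 4)
y(W) = 1/(2 - W) (y(W) = 1/((3 - W) - 1) = 1/(2 - W))
(y(J(2, 4)) + 122)*9 = (-1/(-2 + 4) + 122)*9 = (-1/2 + 122)*9 = (-1*½ + 122)*9 = (-½ + 122)*9 = (243/2)*9 = 2187/2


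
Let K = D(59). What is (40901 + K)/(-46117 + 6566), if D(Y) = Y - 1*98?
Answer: -40862/39551 ≈ -1.0331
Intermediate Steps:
D(Y) = -98 + Y (D(Y) = Y - 98 = -98 + Y)
K = -39 (K = -98 + 59 = -39)
(40901 + K)/(-46117 + 6566) = (40901 - 39)/(-46117 + 6566) = 40862/(-39551) = 40862*(-1/39551) = -40862/39551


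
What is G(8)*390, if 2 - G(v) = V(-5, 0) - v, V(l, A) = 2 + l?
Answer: 5070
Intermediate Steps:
G(v) = 5 + v (G(v) = 2 - ((2 - 5) - v) = 2 - (-3 - v) = 2 + (3 + v) = 5 + v)
G(8)*390 = (5 + 8)*390 = 13*390 = 5070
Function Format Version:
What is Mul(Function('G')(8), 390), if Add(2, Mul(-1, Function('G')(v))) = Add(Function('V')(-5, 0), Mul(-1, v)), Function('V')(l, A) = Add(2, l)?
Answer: 5070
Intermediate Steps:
Function('G')(v) = Add(5, v) (Function('G')(v) = Add(2, Mul(-1, Add(Add(2, -5), Mul(-1, v)))) = Add(2, Mul(-1, Add(-3, Mul(-1, v)))) = Add(2, Add(3, v)) = Add(5, v))
Mul(Function('G')(8), 390) = Mul(Add(5, 8), 390) = Mul(13, 390) = 5070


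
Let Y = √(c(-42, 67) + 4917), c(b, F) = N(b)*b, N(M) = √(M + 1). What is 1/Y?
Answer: √3/(3*√(1639 - 14*I*√41)) ≈ 0.014245 + 0.00038927*I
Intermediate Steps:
N(M) = √(1 + M)
c(b, F) = b*√(1 + b) (c(b, F) = √(1 + b)*b = b*√(1 + b))
Y = √(4917 - 42*I*√41) (Y = √(-42*√(1 - 42) + 4917) = √(-42*I*√41 + 4917) = √(4917 - 42*I*√41) ≈ 70.147 - 1.917*I)
1/Y = 1/(√(4917 - 42*I*√41)) = (4917 - 42*I*√41)^(-½)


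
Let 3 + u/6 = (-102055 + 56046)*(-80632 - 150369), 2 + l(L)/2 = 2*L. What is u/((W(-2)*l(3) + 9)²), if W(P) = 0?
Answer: 21256250012/27 ≈ 7.8727e+8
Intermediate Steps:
l(L) = -4 + 4*L (l(L) = -4 + 2*(2*L) = -4 + 4*L)
u = 63768750036 (u = -18 + 6*((-102055 + 56046)*(-80632 - 150369)) = -18 + 6*(-46009*(-231001)) = -18 + 6*10628125009 = -18 + 63768750054 = 63768750036)
u/((W(-2)*l(3) + 9)²) = 63768750036/((0*(-4 + 4*3) + 9)²) = 63768750036/((0*(-4 + 12) + 9)²) = 63768750036/((0*8 + 9)²) = 63768750036/((0 + 9)²) = 63768750036/(9²) = 63768750036/81 = 63768750036*(1/81) = 21256250012/27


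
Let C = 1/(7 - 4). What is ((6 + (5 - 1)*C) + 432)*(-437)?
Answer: -575966/3 ≈ -1.9199e+5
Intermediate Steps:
C = ⅓ (C = 1/3 = ⅓ ≈ 0.33333)
((6 + (5 - 1)*C) + 432)*(-437) = ((6 + (5 - 1)*(⅓)) + 432)*(-437) = ((6 + 4*(⅓)) + 432)*(-437) = ((6 + 4/3) + 432)*(-437) = (22/3 + 432)*(-437) = (1318/3)*(-437) = -575966/3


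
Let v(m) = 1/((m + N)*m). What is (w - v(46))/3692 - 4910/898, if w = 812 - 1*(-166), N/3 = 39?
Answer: -64668285973/12429494584 ≈ -5.2028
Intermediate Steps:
N = 117 (N = 3*39 = 117)
v(m) = 1/(m*(117 + m)) (v(m) = 1/((m + 117)*m) = 1/((117 + m)*m) = 1/(m*(117 + m)))
w = 978 (w = 812 + 166 = 978)
(w - v(46))/3692 - 4910/898 = (978 - 1/(46*(117 + 46)))/3692 - 4910/898 = (978 - 1/(46*163))*(1/3692) - 4910*1/898 = (978 - 1/(46*163))*(1/3692) - 2455/449 = (978 - 1*1/7498)*(1/3692) - 2455/449 = (978 - 1/7498)*(1/3692) - 2455/449 = (7333043/7498)*(1/3692) - 2455/449 = 7333043/27682616 - 2455/449 = -64668285973/12429494584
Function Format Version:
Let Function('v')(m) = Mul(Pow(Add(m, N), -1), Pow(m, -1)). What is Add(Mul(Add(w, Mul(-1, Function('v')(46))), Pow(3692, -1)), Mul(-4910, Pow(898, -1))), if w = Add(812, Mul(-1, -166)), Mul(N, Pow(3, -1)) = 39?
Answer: Rational(-64668285973, 12429494584) ≈ -5.2028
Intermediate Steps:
N = 117 (N = Mul(3, 39) = 117)
Function('v')(m) = Mul(Pow(m, -1), Pow(Add(117, m), -1)) (Function('v')(m) = Mul(Pow(Add(m, 117), -1), Pow(m, -1)) = Mul(Pow(Add(117, m), -1), Pow(m, -1)) = Mul(Pow(m, -1), Pow(Add(117, m), -1)))
w = 978 (w = Add(812, 166) = 978)
Add(Mul(Add(w, Mul(-1, Function('v')(46))), Pow(3692, -1)), Mul(-4910, Pow(898, -1))) = Add(Mul(Add(978, Mul(-1, Mul(Pow(46, -1), Pow(Add(117, 46), -1)))), Pow(3692, -1)), Mul(-4910, Pow(898, -1))) = Add(Mul(Add(978, Mul(-1, Mul(Rational(1, 46), Pow(163, -1)))), Rational(1, 3692)), Mul(-4910, Rational(1, 898))) = Add(Mul(Add(978, Mul(-1, Mul(Rational(1, 46), Rational(1, 163)))), Rational(1, 3692)), Rational(-2455, 449)) = Add(Mul(Add(978, Mul(-1, Rational(1, 7498))), Rational(1, 3692)), Rational(-2455, 449)) = Add(Mul(Add(978, Rational(-1, 7498)), Rational(1, 3692)), Rational(-2455, 449)) = Add(Mul(Rational(7333043, 7498), Rational(1, 3692)), Rational(-2455, 449)) = Add(Rational(7333043, 27682616), Rational(-2455, 449)) = Rational(-64668285973, 12429494584)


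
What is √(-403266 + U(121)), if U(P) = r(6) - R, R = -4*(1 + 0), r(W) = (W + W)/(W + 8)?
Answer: 2*I*√4939949/7 ≈ 635.03*I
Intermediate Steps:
r(W) = 2*W/(8 + W) (r(W) = (2*W)/(8 + W) = 2*W/(8 + W))
R = -4 (R = -4*1 = -4)
U(P) = 34/7 (U(P) = 2*6/(8 + 6) - 1*(-4) = 2*6/14 + 4 = 2*6*(1/14) + 4 = 6/7 + 4 = 34/7)
√(-403266 + U(121)) = √(-403266 + 34/7) = √(-2822828/7) = 2*I*√4939949/7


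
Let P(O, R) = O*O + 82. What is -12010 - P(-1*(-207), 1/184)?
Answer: -54941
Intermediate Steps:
P(O, R) = 82 + O² (P(O, R) = O² + 82 = 82 + O²)
-12010 - P(-1*(-207), 1/184) = -12010 - (82 + (-1*(-207))²) = -12010 - (82 + 207²) = -12010 - (82 + 42849) = -12010 - 1*42931 = -12010 - 42931 = -54941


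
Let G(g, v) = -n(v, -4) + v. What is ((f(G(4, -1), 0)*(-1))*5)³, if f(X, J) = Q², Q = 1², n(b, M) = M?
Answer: -125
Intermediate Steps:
Q = 1
G(g, v) = 4 + v (G(g, v) = -1*(-4) + v = 4 + v)
f(X, J) = 1 (f(X, J) = 1² = 1)
((f(G(4, -1), 0)*(-1))*5)³ = ((1*(-1))*5)³ = (-1*5)³ = (-5)³ = -125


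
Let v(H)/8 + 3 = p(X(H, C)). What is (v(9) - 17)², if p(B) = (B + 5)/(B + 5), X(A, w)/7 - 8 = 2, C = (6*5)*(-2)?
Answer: 1089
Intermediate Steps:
C = -60 (C = 30*(-2) = -60)
X(A, w) = 70 (X(A, w) = 56 + 7*2 = 56 + 14 = 70)
p(B) = 1 (p(B) = (5 + B)/(5 + B) = 1)
v(H) = -16 (v(H) = -24 + 8*1 = -24 + 8 = -16)
(v(9) - 17)² = (-16 - 17)² = (-33)² = 1089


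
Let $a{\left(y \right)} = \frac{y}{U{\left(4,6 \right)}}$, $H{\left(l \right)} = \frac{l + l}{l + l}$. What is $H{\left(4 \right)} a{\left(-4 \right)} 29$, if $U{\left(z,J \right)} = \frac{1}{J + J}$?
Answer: $-1392$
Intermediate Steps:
$U{\left(z,J \right)} = \frac{1}{2 J}$
$H{\left(l \right)} = 1$ ($H{\left(l \right)} = \frac{2 l}{2 l} = 2 l \frac{1}{2 l} = 1$)
$a{\left(y \right)} = 12 y$ ($a{\left(y \right)} = \frac{y}{\frac{1}{2} \cdot \frac{1}{6}} = y \frac{1}{\frac{1}{12}} = y 12 = 12 y$)
$H{\left(4 \right)} a{\left(-4 \right)} 29 = 1 \cdot 12 \left(-4\right) 29 = 1 \left(-48\right) 29 = \left(-48\right) 29 = -1392$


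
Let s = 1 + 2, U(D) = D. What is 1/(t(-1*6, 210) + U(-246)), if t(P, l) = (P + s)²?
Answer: -1/237 ≈ -0.0042194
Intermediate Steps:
s = 3
t(P, l) = (3 + P)² (t(P, l) = (P + 3)² = (3 + P)²)
1/(t(-1*6, 210) + U(-246)) = 1/((3 - 1*6)² - 246) = 1/((3 - 6)² - 246) = 1/((-3)² - 246) = 1/(9 - 246) = 1/(-237) = -1/237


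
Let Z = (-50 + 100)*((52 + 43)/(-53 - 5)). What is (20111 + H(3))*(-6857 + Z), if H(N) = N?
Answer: -4047499992/29 ≈ -1.3957e+8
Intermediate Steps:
Z = -2375/29 (Z = 50*(95/(-58)) = 50*(95*(-1/58)) = 50*(-95/58) = -2375/29 ≈ -81.896)
(20111 + H(3))*(-6857 + Z) = (20111 + 3)*(-6857 - 2375/29) = 20114*(-201228/29) = -4047499992/29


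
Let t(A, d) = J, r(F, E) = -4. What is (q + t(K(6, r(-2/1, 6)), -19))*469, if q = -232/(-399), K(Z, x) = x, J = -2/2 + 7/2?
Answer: 164753/114 ≈ 1445.2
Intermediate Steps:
J = 5/2 (J = -2*1/2 + 7*(1/2) = -1 + 7/2 = 5/2 ≈ 2.5000)
q = 232/399 (q = -232*(-1/399) = 232/399 ≈ 0.58145)
t(A, d) = 5/2
(q + t(K(6, r(-2/1, 6)), -19))*469 = (232/399 + 5/2)*469 = (2459/798)*469 = 164753/114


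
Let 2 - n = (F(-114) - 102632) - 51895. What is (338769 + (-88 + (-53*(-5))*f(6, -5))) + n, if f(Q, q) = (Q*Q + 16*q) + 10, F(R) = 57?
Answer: 484143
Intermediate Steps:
f(Q, q) = 10 + Q² + 16*q (f(Q, q) = (Q² + 16*q) + 10 = 10 + Q² + 16*q)
n = 154472 (n = 2 - ((57 - 102632) - 51895) = 2 - (-102575 - 51895) = 2 - 1*(-154470) = 2 + 154470 = 154472)
(338769 + (-88 + (-53*(-5))*f(6, -5))) + n = (338769 + (-88 + (-53*(-5))*(10 + 6² + 16*(-5)))) + 154472 = (338769 + (-88 + 265*(10 + 36 - 80))) + 154472 = (338769 + (-88 + 265*(-34))) + 154472 = (338769 + (-88 - 9010)) + 154472 = (338769 - 9098) + 154472 = 329671 + 154472 = 484143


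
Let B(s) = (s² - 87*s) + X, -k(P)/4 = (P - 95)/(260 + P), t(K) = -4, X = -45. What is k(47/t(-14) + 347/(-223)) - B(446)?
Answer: -35222957083/220051 ≈ -1.6007e+5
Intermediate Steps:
k(P) = -4*(-95 + P)/(260 + P) (k(P) = -4*(P - 95)/(260 + P) = -4*(-95 + P)/(260 + P))
B(s) = -45 + s² - 87*s (B(s) = (s² - 87*s) - 45 = -45 + s² - 87*s)
k(47/t(-14) + 347/(-223)) - B(446) = 4*(95 - (47/(-4) + 347/(-223)))/(260 + (47/(-4) + 347/(-223))) - (-45 + 446² - 87*446) = 4*(95 - (47*(-¼) + 347*(-1/223)))/(260 + (47*(-¼) + 347*(-1/223))) - (-45 + 198916 - 38802) = 4*(95 - (-47/4 - 347/223))/(260 + (-47/4 - 347/223)) - 1*160069 = 4*(95 - 1*(-11869/892))/(260 - 11869/892) - 160069 = 4*(95 + 11869/892)/(220051/892) - 160069 = 4*(892/220051)*(96609/892) - 160069 = 386436/220051 - 160069 = -35222957083/220051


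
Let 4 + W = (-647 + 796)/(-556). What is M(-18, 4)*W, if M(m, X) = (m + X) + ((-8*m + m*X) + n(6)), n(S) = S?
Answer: -37968/139 ≈ -273.15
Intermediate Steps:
W = -2373/556 (W = -4 + (-647 + 796)/(-556) = -4 + 149*(-1/556) = -4 - 149/556 = -2373/556 ≈ -4.2680)
M(m, X) = 6 + X - 7*m + X*m (M(m, X) = (m + X) + ((-8*m + m*X) + 6) = (X + m) + ((-8*m + X*m) + 6) = (X + m) + (6 - 8*m + X*m) = 6 + X - 7*m + X*m)
M(-18, 4)*W = (6 + 4 - 7*(-18) + 4*(-18))*(-2373/556) = (6 + 4 + 126 - 72)*(-2373/556) = 64*(-2373/556) = -37968/139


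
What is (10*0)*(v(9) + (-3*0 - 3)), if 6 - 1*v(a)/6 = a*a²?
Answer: 0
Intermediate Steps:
v(a) = 36 - 6*a³ (v(a) = 36 - 6*a*a² = 36 - 6*a³)
(10*0)*(v(9) + (-3*0 - 3)) = (10*0)*((36 - 6*9³) + (-3*0 - 3)) = 0*((36 - 6*729) + (0 - 3)) = 0*((36 - 4374) - 3) = 0*(-4338 - 3) = 0*(-4341) = 0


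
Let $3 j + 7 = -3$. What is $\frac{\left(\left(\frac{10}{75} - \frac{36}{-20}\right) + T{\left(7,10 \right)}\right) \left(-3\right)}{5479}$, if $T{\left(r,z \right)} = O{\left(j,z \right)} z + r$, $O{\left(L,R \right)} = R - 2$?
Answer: $- \frac{1334}{27395} \approx -0.048695$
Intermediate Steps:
$j = - \frac{10}{3}$ ($j = - \frac{7}{3} + \frac{1}{3} \left(-3\right) = - \frac{7}{3} - 1 = - \frac{10}{3} \approx -3.3333$)
$O{\left(L,R \right)} = -2 + R$
$T{\left(r,z \right)} = r + z \left(-2 + z\right)$ ($T{\left(r,z \right)} = \left(-2 + z\right) z + r = z \left(-2 + z\right) + r = r + z \left(-2 + z\right)$)
$\frac{\left(\left(\frac{10}{75} - \frac{36}{-20}\right) + T{\left(7,10 \right)}\right) \left(-3\right)}{5479} = \frac{\left(\left(\frac{10}{75} - \frac{36}{-20}\right) + \left(7 + 10 \left(-2 + 10\right)\right)\right) \left(-3\right)}{5479} = \left(\left(10 \cdot \frac{1}{75} - - \frac{9}{5}\right) + \left(7 + 10 \cdot 8\right)\right) \left(-3\right) \frac{1}{5479} = \left(\left(\frac{2}{15} + \frac{9}{5}\right) + \left(7 + 80\right)\right) \left(-3\right) \frac{1}{5479} = \left(\frac{29}{15} + 87\right) \left(-3\right) \frac{1}{5479} = \frac{1334}{15} \left(-3\right) \frac{1}{5479} = \left(- \frac{1334}{5}\right) \frac{1}{5479} = - \frac{1334}{27395}$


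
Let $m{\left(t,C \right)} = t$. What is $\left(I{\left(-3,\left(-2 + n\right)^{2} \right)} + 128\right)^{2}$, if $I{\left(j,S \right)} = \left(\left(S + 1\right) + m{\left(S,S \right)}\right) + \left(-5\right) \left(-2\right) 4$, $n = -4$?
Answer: $58081$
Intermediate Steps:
$I{\left(j,S \right)} = 41 + 2 S$ ($I{\left(j,S \right)} = \left(\left(S + 1\right) + S\right) + \left(-5\right) \left(-2\right) 4 = \left(\left(1 + S\right) + S\right) + 10 \cdot 4 = \left(1 + 2 S\right) + 40 = 41 + 2 S$)
$\left(I{\left(-3,\left(-2 + n\right)^{2} \right)} + 128\right)^{2} = \left(\left(41 + 2 \left(-2 - 4\right)^{2}\right) + 128\right)^{2} = \left(\left(41 + 2 \left(-6\right)^{2}\right) + 128\right)^{2} = \left(\left(41 + 2 \cdot 36\right) + 128\right)^{2} = \left(\left(41 + 72\right) + 128\right)^{2} = \left(113 + 128\right)^{2} = 241^{2} = 58081$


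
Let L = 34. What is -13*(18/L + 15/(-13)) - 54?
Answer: -780/17 ≈ -45.882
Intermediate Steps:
-13*(18/L + 15/(-13)) - 54 = -13*(18/34 + 15/(-13)) - 54 = -13*(18*(1/34) + 15*(-1/13)) - 54 = -13*(9/17 - 15/13) - 54 = -13*(-138/221) - 54 = 138/17 - 54 = -780/17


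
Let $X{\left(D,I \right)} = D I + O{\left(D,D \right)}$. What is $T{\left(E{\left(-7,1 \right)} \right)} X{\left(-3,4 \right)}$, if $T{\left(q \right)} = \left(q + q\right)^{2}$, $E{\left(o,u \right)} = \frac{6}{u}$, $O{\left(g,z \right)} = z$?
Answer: $-2160$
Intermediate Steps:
$T{\left(q \right)} = 4 q^{2}$ ($T{\left(q \right)} = \left(2 q\right)^{2} = 4 q^{2}$)
$X{\left(D,I \right)} = D + D I$ ($X{\left(D,I \right)} = D I + D = D + D I$)
$T{\left(E{\left(-7,1 \right)} \right)} X{\left(-3,4 \right)} = 4 \left(\frac{6}{1}\right)^{2} \left(- 3 \left(1 + 4\right)\right) = 4 \left(6 \cdot 1\right)^{2} \left(\left(-3\right) 5\right) = 4 \cdot 6^{2} \left(-15\right) = 4 \cdot 36 \left(-15\right) = 144 \left(-15\right) = -2160$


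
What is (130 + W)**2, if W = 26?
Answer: 24336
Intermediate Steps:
(130 + W)**2 = (130 + 26)**2 = 156**2 = 24336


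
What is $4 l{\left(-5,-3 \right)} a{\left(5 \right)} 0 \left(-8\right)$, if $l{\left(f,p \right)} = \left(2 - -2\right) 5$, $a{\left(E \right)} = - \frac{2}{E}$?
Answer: $0$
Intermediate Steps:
$l{\left(f,p \right)} = 20$ ($l{\left(f,p \right)} = \left(2 + 2\right) 5 = 4 \cdot 5 = 20$)
$4 l{\left(-5,-3 \right)} a{\left(5 \right)} 0 \left(-8\right) = 4 \cdot 20 \left(- \frac{2}{5}\right) 0 \left(-8\right) = 80 \left(\left(-2\right) \frac{1}{5}\right) 0 \left(-8\right) = 80 \left(- \frac{2}{5}\right) 0 \left(-8\right) = \left(-32\right) 0 \left(-8\right) = 0 \left(-8\right) = 0$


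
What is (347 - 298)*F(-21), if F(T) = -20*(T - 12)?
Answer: 32340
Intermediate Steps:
F(T) = 240 - 20*T (F(T) = -20*(-12 + T) = 240 - 20*T)
(347 - 298)*F(-21) = (347 - 298)*(240 - 20*(-21)) = 49*(240 + 420) = 49*660 = 32340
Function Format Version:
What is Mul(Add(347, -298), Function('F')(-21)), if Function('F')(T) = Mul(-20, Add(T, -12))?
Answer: 32340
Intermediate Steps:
Function('F')(T) = Add(240, Mul(-20, T)) (Function('F')(T) = Mul(-20, Add(-12, T)) = Add(240, Mul(-20, T)))
Mul(Add(347, -298), Function('F')(-21)) = Mul(Add(347, -298), Add(240, Mul(-20, -21))) = Mul(49, Add(240, 420)) = Mul(49, 660) = 32340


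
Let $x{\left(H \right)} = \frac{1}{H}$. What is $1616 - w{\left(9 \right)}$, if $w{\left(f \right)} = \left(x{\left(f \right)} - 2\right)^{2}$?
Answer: $\frac{130607}{81} \approx 1612.4$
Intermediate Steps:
$w{\left(f \right)} = \left(-2 + \frac{1}{f}\right)^{2}$ ($w{\left(f \right)} = \left(\frac{1}{f} - 2\right)^{2} = \left(-2 + \frac{1}{f}\right)^{2}$)
$1616 - w{\left(9 \right)} = 1616 - \frac{\left(-1 + 2 \cdot 9\right)^{2}}{81} = 1616 - \frac{\left(-1 + 18\right)^{2}}{81} = 1616 - \frac{17^{2}}{81} = 1616 - \frac{1}{81} \cdot 289 = 1616 - \frac{289}{81} = \frac{130607}{81}$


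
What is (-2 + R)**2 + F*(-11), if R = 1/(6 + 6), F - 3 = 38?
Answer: -64415/144 ≈ -447.33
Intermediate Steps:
F = 41 (F = 3 + 38 = 41)
R = 1/12 ≈ 0.083333
(-2 + R)**2 + F*(-11) = (-2 + 1/12)**2 + 41*(-11) = (-23/12)**2 - 451 = 529/144 - 451 = -64415/144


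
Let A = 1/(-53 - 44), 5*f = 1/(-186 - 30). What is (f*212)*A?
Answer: 53/26190 ≈ 0.0020237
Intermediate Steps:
f = -1/1080 (f = 1/(5*(-186 - 30)) = (⅕)/(-216) = (⅕)*(-1/216) = -1/1080 ≈ -0.00092593)
A = -1/97 (A = 1/(-97) = -1/97 ≈ -0.010309)
(f*212)*A = -1/1080*212*(-1/97) = -53/270*(-1/97) = 53/26190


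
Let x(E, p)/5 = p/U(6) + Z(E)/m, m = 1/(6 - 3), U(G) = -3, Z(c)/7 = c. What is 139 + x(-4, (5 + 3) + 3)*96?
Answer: -41941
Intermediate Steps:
Z(c) = 7*c
m = ⅓ (m = 1/3 = ⅓ ≈ 0.33333)
x(E, p) = 105*E - 5*p/3 (x(E, p) = 5*(p/(-3) + (7*E)/(⅓)) = 5*(p*(-⅓) + (7*E)*3) = 5*(-p/3 + 21*E) = 5*(21*E - p/3) = 105*E - 5*p/3)
139 + x(-4, (5 + 3) + 3)*96 = 139 + (105*(-4) - 5*((5 + 3) + 3)/3)*96 = 139 + (-420 - 5*(8 + 3)/3)*96 = 139 + (-420 - 5/3*11)*96 = 139 + (-420 - 55/3)*96 = 139 - 1315/3*96 = 139 - 42080 = -41941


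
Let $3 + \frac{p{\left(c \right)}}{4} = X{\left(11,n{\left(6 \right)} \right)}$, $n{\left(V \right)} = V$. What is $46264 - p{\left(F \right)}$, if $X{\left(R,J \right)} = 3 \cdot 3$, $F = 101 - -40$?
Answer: $46240$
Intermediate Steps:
$F = 141$ ($F = 101 + 40 = 141$)
$X{\left(R,J \right)} = 9$
$p{\left(c \right)} = 24$ ($p{\left(c \right)} = -12 + 4 \cdot 9 = -12 + 36 = 24$)
$46264 - p{\left(F \right)} = 46264 - 24 = 46240$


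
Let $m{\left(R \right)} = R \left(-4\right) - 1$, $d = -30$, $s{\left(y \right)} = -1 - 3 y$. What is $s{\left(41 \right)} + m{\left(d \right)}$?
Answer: $-5$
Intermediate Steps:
$m{\left(R \right)} = -1 - 4 R$ ($m{\left(R \right)} = - 4 R - 1 = -1 - 4 R$)
$s{\left(41 \right)} + m{\left(d \right)} = \left(-1 - 123\right) - -119 = \left(-1 - 123\right) + \left(-1 + 120\right) = -124 + 119 = -5$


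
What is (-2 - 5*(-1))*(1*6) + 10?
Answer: 28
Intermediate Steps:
(-2 - 5*(-1))*(1*6) + 10 = (-2 + 5)*6 + 10 = 3*6 + 10 = 18 + 10 = 28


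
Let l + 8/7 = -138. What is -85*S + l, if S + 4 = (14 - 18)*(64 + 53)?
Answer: 279866/7 ≈ 39981.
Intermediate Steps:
l = -974/7 (l = -8/7 - 138 = -974/7 ≈ -139.14)
S = -472 (S = -4 + (14 - 18)*(64 + 53) = -4 - 4*117 = -4 - 468 = -472)
-85*S + l = -85*(-472) - 974/7 = 40120 - 974/7 = 279866/7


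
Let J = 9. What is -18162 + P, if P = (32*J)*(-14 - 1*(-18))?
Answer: -17010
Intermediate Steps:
P = 1152 (P = (32*9)*(-14 - 1*(-18)) = 288*(-14 + 18) = 288*4 = 1152)
-18162 + P = -18162 + 1152 = -17010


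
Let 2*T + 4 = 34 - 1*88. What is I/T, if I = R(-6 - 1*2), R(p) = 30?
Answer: -30/29 ≈ -1.0345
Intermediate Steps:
I = 30
T = -29 (T = -2 + (34 - 1*88)/2 = -2 + (34 - 88)/2 = -2 + (½)*(-54) = -2 - 27 = -29)
I/T = 30/(-29) = 30*(-1/29) = -30/29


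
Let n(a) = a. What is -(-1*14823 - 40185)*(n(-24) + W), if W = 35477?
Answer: 1950198624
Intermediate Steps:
-(-1*14823 - 40185)*(n(-24) + W) = -(-1*14823 - 40185)*(-24 + 35477) = -(-14823 - 40185)*35453 = -(-55008)*35453 = -1*(-1950198624) = 1950198624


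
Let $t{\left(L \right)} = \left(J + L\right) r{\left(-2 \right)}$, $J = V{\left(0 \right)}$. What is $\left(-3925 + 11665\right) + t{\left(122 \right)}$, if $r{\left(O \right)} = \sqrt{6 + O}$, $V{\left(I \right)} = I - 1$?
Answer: $7982$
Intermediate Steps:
$V{\left(I \right)} = -1 + I$ ($V{\left(I \right)} = I - 1 = -1 + I$)
$J = -1$ ($J = -1 + 0 = -1$)
$t{\left(L \right)} = -2 + 2 L$ ($t{\left(L \right)} = \left(-1 + L\right) \sqrt{6 - 2} = \left(-1 + L\right) \sqrt{4} = \left(-1 + L\right) 2 = -2 + 2 L$)
$\left(-3925 + 11665\right) + t{\left(122 \right)} = \left(-3925 + 11665\right) + \left(-2 + 2 \cdot 122\right) = 7740 + \left(-2 + 244\right) = 7740 + 242 = 7982$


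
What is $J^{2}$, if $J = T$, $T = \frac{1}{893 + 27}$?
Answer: $\frac{1}{846400} \approx 1.1815 \cdot 10^{-6}$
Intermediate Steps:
$T = \frac{1}{920} \approx 0.001087$
$J = \frac{1}{920} \approx 0.001087$
$J^{2} = \left(\frac{1}{920}\right)^{2} = \frac{1}{846400}$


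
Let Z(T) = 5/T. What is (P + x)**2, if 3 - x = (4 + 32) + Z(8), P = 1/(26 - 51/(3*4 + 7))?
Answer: 14164570225/12559936 ≈ 1127.8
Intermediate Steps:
P = 19/443 (P = 1/(26 - 51/(12 + 7)) = 1/(26 - 51/19) = 1/(443/19) = 19/443 ≈ 0.042889)
x = -269/8 (x = 3 - ((4 + 32) + 5/8) = 3 - (36 + 5*(1/8)) = 3 - (36 + 5/8) = 3 - 1*293/8 = 3 - 293/8 = -269/8 ≈ -33.625)
(P + x)**2 = (19/443 - 269/8)**2 = (-119015/3544)**2 = 14164570225/12559936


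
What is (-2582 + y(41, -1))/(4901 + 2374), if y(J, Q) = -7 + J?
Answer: -2548/7275 ≈ -0.35024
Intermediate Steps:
(-2582 + y(41, -1))/(4901 + 2374) = (-2582 + (-7 + 41))/(4901 + 2374) = (-2582 + 34)/7275 = -2548*1/7275 = -2548/7275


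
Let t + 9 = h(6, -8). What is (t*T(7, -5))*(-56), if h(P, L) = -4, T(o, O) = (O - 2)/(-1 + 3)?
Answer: -2548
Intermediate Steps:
T(o, O) = -1 + O/2 (T(o, O) = (-2 + O)/2 = (-2 + O)*(½) = -1 + O/2)
t = -13 (t = -9 - 4 = -13)
(t*T(7, -5))*(-56) = -13*(-1 + (½)*(-5))*(-56) = -13*(-1 - 5/2)*(-56) = -13*(-7/2)*(-56) = (91/2)*(-56) = -2548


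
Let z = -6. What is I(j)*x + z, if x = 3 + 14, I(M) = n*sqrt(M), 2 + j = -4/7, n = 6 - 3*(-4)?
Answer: -6 + 918*I*sqrt(14)/7 ≈ -6.0 + 490.69*I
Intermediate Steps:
n = 18 (n = 6 + 12 = 18)
j = -18/7 (j = -2 - 4/7 = -18/7 ≈ -2.5714)
I(M) = 18*sqrt(M)
x = 17
I(j)*x + z = (18*sqrt(-18/7))*17 - 6 = (18*(3*I*sqrt(14)/7))*17 - 6 = (54*I*sqrt(14)/7)*17 - 6 = 918*I*sqrt(14)/7 - 6 = -6 + 918*I*sqrt(14)/7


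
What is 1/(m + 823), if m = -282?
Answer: 1/541 ≈ 0.0018484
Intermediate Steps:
1/(m + 823) = 1/(-282 + 823) = 1/541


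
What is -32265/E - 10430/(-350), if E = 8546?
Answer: 1112029/42730 ≈ 26.025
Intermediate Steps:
-32265/E - 10430/(-350) = -32265/8546 - 10430/(-350) = -32265*1/8546 - 10430*(-1/350) = -32265/8546 + 149/5 = 1112029/42730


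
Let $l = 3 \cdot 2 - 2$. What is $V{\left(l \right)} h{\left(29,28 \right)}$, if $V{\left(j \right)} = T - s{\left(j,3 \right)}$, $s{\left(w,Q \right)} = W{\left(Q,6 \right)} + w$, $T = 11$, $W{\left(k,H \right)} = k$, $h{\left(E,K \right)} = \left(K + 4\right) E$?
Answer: $3712$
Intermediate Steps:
$h{\left(E,K \right)} = E \left(4 + K\right)$ ($h{\left(E,K \right)} = \left(4 + K\right) E = E \left(4 + K\right)$)
$l = 4$ ($l = 6 - 2 = 4$)
$s{\left(w,Q \right)} = Q + w$
$V{\left(j \right)} = 8 - j$ ($V{\left(j \right)} = 11 - \left(3 + j\right) = 8 - j$)
$V{\left(l \right)} h{\left(29,28 \right)} = \left(8 - 4\right) 29 \left(4 + 28\right) = \left(8 - 4\right) 29 \cdot 32 = 4 \cdot 928 = 3712$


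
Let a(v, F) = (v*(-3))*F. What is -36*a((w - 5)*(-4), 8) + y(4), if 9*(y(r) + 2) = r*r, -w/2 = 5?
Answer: 466558/9 ≈ 51840.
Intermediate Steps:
w = -10 (w = -2*5 = -10)
a(v, F) = -3*F*v (a(v, F) = (-3*v)*F = -3*F*v)
y(r) = -2 + r²/9 (y(r) = -2 + (r*r)/9 = -2 + r²/9)
-36*a((w - 5)*(-4), 8) + y(4) = -(-108)*8*(-10 - 5)*(-4) + (-2 + (⅑)*4²) = -(-108)*8*(-15*(-4)) + (-2 + (⅑)*16) = -(-108)*8*60 + (-2 + 16/9) = -36*(-1440) - 2/9 = 51840 - 2/9 = 466558/9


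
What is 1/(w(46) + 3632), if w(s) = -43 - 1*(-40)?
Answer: 1/3629 ≈ 0.00027556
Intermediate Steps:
w(s) = -3 (w(s) = -43 + 40 = -3)
1/(w(46) + 3632) = 1/(-3 + 3632) = 1/3629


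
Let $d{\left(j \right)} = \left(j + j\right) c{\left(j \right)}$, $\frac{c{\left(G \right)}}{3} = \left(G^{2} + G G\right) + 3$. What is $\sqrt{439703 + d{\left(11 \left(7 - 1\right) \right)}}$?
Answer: $\sqrt{3890843} \approx 1972.5$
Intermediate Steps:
$c{\left(G \right)} = 9 + 6 G^{2}$ ($c{\left(G \right)} = 3 \left(\left(G^{2} + G G\right) + 3\right) = 3 \left(\left(G^{2} + G^{2}\right) + 3\right) = 3 \left(2 G^{2} + 3\right) = 3 \left(3 + 2 G^{2}\right) = 9 + 6 G^{2}$)
$d{\left(j \right)} = 2 j \left(9 + 6 j^{2}\right)$ ($d{\left(j \right)} = \left(j + j\right) \left(9 + 6 j^{2}\right) = 2 j \left(9 + 6 j^{2}\right)$)
$\sqrt{439703 + d{\left(11 \left(7 - 1\right) \right)}} = \sqrt{439703 + \left(12 \left(11 \left(7 - 1\right)\right)^{3} + 18 \cdot 11 \left(7 - 1\right)\right)} = \sqrt{439703 + \left(12 \left(11 \cdot 6\right)^{3} + 18 \cdot 11 \cdot 6\right)} = \sqrt{439703 + \left(12 \cdot 66^{3} + 18 \cdot 66\right)} = \sqrt{439703 + \left(12 \cdot 287496 + 1188\right)} = \sqrt{439703 + \left(3449952 + 1188\right)} = \sqrt{439703 + 3451140} = \sqrt{3890843}$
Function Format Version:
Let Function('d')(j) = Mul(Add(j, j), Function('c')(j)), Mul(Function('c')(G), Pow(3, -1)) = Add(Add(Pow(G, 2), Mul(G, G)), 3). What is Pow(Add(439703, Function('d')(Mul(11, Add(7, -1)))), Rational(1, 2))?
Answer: Pow(3890843, Rational(1, 2)) ≈ 1972.5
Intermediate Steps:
Function('c')(G) = Add(9, Mul(6, Pow(G, 2))) (Function('c')(G) = Mul(3, Add(Add(Pow(G, 2), Mul(G, G)), 3)) = Mul(3, Add(Add(Pow(G, 2), Pow(G, 2)), 3)) = Mul(3, Add(Mul(2, Pow(G, 2)), 3)) = Mul(3, Add(3, Mul(2, Pow(G, 2)))) = Add(9, Mul(6, Pow(G, 2))))
Function('d')(j) = Mul(2, j, Add(9, Mul(6, Pow(j, 2)))) (Function('d')(j) = Mul(Add(j, j), Add(9, Mul(6, Pow(j, 2)))) = Mul(Mul(2, j), Add(9, Mul(6, Pow(j, 2)))) = Mul(2, j, Add(9, Mul(6, Pow(j, 2)))))
Pow(Add(439703, Function('d')(Mul(11, Add(7, -1)))), Rational(1, 2)) = Pow(Add(439703, Add(Mul(12, Pow(Mul(11, Add(7, -1)), 3)), Mul(18, Mul(11, Add(7, -1))))), Rational(1, 2)) = Pow(Add(439703, Add(Mul(12, Pow(Mul(11, 6), 3)), Mul(18, Mul(11, 6)))), Rational(1, 2)) = Pow(Add(439703, Add(Mul(12, Pow(66, 3)), Mul(18, 66))), Rational(1, 2)) = Pow(Add(439703, Add(Mul(12, 287496), 1188)), Rational(1, 2)) = Pow(Add(439703, Add(3449952, 1188)), Rational(1, 2)) = Pow(Add(439703, 3451140), Rational(1, 2)) = Pow(3890843, Rational(1, 2))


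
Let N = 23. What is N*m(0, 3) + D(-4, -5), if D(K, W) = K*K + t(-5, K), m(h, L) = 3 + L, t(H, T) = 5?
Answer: 159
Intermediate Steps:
D(K, W) = 5 + K**2 (D(K, W) = K*K + 5 = K**2 + 5 = 5 + K**2)
N*m(0, 3) + D(-4, -5) = 23*(3 + 3) + (5 + (-4)**2) = 23*6 + (5 + 16) = 138 + 21 = 159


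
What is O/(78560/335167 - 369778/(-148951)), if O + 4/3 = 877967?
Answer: 131493251041616849/406916920458 ≈ 3.2315e+5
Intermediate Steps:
O = 2633897/3 (O = -4/3 + 877967 = 2633897/3 ≈ 8.7797e+5)
O/(78560/335167 - 369778/(-148951)) = 2633897/(3*(78560/335167 - 369778/(-148951))) = 2633897/(3*(78560*(1/335167) - 369778*(-1/148951))) = 2633897/(3*(78560/335167 + 369778/148951)) = 2633897/(3*(135638973486/49923459817)) = (2633897/3)*(49923459817/135638973486) = 131493251041616849/406916920458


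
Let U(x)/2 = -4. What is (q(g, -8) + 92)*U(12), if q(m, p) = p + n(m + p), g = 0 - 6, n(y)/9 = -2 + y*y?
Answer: -14640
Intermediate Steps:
U(x) = -8 (U(x) = 2*(-4) = -8)
n(y) = -18 + 9*y² (n(y) = 9*(-2 + y*y) = 9*(-2 + y²) = -18 + 9*y²)
g = -6
q(m, p) = -18 + p + 9*(m + p)² (q(m, p) = p + (-18 + 9*(m + p)²) = -18 + p + 9*(m + p)²)
(q(g, -8) + 92)*U(12) = ((-18 - 8 + 9*(-6 - 8)²) + 92)*(-8) = ((-18 - 8 + 9*(-14)²) + 92)*(-8) = ((-18 - 8 + 9*196) + 92)*(-8) = ((-18 - 8 + 1764) + 92)*(-8) = (1738 + 92)*(-8) = 1830*(-8) = -14640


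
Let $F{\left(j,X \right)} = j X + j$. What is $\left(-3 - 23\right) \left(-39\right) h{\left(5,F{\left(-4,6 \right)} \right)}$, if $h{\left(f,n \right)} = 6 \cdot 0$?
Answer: $0$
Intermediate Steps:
$F{\left(j,X \right)} = j + X j$ ($F{\left(j,X \right)} = X j + j = j + X j$)
$h{\left(f,n \right)} = 0$
$\left(-3 - 23\right) \left(-39\right) h{\left(5,F{\left(-4,6 \right)} \right)} = \left(-3 - 23\right) \left(-39\right) 0 = \left(-26\right) \left(-39\right) 0 = 1014 \cdot 0 = 0$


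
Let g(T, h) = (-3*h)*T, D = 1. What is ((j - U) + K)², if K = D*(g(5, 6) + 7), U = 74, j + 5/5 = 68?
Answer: 8100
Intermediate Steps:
j = 67 (j = -1 + 68 = 67)
g(T, h) = -3*T*h
K = -83 (K = 1*(-3*5*6 + 7) = 1*(-90 + 7) = 1*(-83) = -83)
((j - U) + K)² = ((67 - 1*74) - 83)² = ((67 - 74) - 83)² = (-7 - 83)² = (-90)² = 8100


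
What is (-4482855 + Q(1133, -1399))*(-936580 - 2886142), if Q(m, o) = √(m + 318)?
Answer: 17136708431310 - 3822722*√1451 ≈ 1.7137e+13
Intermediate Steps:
Q(m, o) = √(318 + m)
(-4482855 + Q(1133, -1399))*(-936580 - 2886142) = (-4482855 + √(318 + 1133))*(-936580 - 2886142) = (-4482855 + √1451)*(-3822722) = 17136708431310 - 3822722*√1451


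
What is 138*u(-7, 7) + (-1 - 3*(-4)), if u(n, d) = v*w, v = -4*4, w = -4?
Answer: 8843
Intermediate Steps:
v = -16
u(n, d) = 64 (u(n, d) = -16*(-4) = 64)
138*u(-7, 7) + (-1 - 3*(-4)) = 138*64 + (-1 - 3*(-4)) = 8832 + (-1 + 12) = 8832 + 11 = 8843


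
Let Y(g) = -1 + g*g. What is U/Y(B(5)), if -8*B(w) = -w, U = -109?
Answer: 6976/39 ≈ 178.87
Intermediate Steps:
B(w) = w/8 (B(w) = -(-1)*w/8 = w/8)
Y(g) = -1 + g²
U/Y(B(5)) = -109/(-1 + ((⅛)*5)²) = -109/(-1 + (5/8)²) = -109/(-1 + 25/64) = -109/(-39/64) = -109*(-64/39) = 6976/39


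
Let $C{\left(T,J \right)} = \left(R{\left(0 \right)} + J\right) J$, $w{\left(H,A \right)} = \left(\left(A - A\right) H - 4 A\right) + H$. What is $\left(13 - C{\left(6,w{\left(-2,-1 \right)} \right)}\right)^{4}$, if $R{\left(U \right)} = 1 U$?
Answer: $6561$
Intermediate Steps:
$R{\left(U \right)} = U$
$w{\left(H,A \right)} = H - 4 A$ ($w{\left(H,A \right)} = \left(0 H - 4 A\right) + H = \left(0 - 4 A\right) + H = - 4 A + H = H - 4 A$)
$C{\left(T,J \right)} = J^{2}$ ($C{\left(T,J \right)} = \left(0 + J\right) J = J J = J^{2}$)
$\left(13 - C{\left(6,w{\left(-2,-1 \right)} \right)}\right)^{4} = \left(13 - \left(-2 - -4\right)^{2}\right)^{4} = \left(13 - \left(-2 + 4\right)^{2}\right)^{4} = \left(13 - 2^{2}\right)^{4} = \left(13 - 4\right)^{4} = 9^{4} = 6561$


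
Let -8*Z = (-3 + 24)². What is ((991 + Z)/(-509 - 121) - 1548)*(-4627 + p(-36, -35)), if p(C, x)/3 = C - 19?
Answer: 4677834793/630 ≈ 7.4251e+6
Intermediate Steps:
Z = -441/8 (Z = -(-3 + 24)²/8 = -⅛*21² = -⅛*441 = -441/8 ≈ -55.125)
p(C, x) = -57 + 3*C (p(C, x) = 3*(C - 19) = 3*(-19 + C) = -57 + 3*C)
((991 + Z)/(-509 - 121) - 1548)*(-4627 + p(-36, -35)) = ((991 - 441/8)/(-509 - 121) - 1548)*(-4627 + (-57 + 3*(-36))) = ((7487/8)/(-630) - 1548)*(-4627 + (-57 - 108)) = ((7487/8)*(-1/630) - 1548)*(-4627 - 165) = (-7487/5040 - 1548)*(-4792) = -7809407/5040*(-4792) = 4677834793/630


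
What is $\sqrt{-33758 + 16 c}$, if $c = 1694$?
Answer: $i \sqrt{6654} \approx 81.572 i$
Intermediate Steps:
$\sqrt{-33758 + 16 c} = \sqrt{-33758 + 16 \cdot 1694} = \sqrt{-33758 + 27104} = \sqrt{-6654} = i \sqrt{6654}$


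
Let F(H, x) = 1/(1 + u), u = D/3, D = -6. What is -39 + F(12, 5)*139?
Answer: -178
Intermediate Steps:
u = -2 (u = -6/3 = -6*⅓ = -2)
F(H, x) = -1 (F(H, x) = 1/(1 - 2) = 1/(-1) = -1)
-39 + F(12, 5)*139 = -39 - 1*139 = -39 - 139 = -178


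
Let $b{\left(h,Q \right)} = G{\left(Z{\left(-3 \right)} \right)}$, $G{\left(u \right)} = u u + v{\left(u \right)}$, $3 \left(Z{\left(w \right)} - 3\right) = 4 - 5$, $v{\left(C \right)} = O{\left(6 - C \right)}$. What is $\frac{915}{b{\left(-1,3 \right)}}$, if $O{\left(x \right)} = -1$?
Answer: $\frac{1647}{11} \approx 149.73$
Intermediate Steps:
$v{\left(C \right)} = -1$
$Z{\left(w \right)} = \frac{8}{3}$ ($Z{\left(w \right)} = 3 + \frac{4 - 5}{3} = 3 + \frac{1}{3} \left(-1\right) = 3 - \frac{1}{3} = \frac{8}{3}$)
$G{\left(u \right)} = -1 + u^{2}$ ($G{\left(u \right)} = u u - 1 = u^{2} - 1 = -1 + u^{2}$)
$b{\left(h,Q \right)} = \frac{55}{9}$ ($b{\left(h,Q \right)} = -1 + \left(\frac{8}{3}\right)^{2} = -1 + \frac{64}{9} = \frac{55}{9}$)
$\frac{915}{b{\left(-1,3 \right)}} = \frac{915}{\frac{55}{9}} = 915 \cdot \frac{9}{55} = \frac{1647}{11}$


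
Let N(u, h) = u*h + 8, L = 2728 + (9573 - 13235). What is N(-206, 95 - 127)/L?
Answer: -3300/467 ≈ -7.0664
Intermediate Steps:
L = -934 (L = 2728 - 3662 = -934)
N(u, h) = 8 + h*u (N(u, h) = h*u + 8 = 8 + h*u)
N(-206, 95 - 127)/L = (8 + (95 - 127)*(-206))/(-934) = (8 - 32*(-206))*(-1/934) = (8 + 6592)*(-1/934) = 6600*(-1/934) = -3300/467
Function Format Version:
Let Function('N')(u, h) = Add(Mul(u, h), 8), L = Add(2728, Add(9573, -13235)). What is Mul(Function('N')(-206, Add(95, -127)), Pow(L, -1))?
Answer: Rational(-3300, 467) ≈ -7.0664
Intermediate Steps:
L = -934 (L = Add(2728, -3662) = -934)
Function('N')(u, h) = Add(8, Mul(h, u)) (Function('N')(u, h) = Add(Mul(h, u), 8) = Add(8, Mul(h, u)))
Mul(Function('N')(-206, Add(95, -127)), Pow(L, -1)) = Mul(Add(8, Mul(Add(95, -127), -206)), Pow(-934, -1)) = Mul(Add(8, Mul(-32, -206)), Rational(-1, 934)) = Mul(Add(8, 6592), Rational(-1, 934)) = Mul(6600, Rational(-1, 934)) = Rational(-3300, 467)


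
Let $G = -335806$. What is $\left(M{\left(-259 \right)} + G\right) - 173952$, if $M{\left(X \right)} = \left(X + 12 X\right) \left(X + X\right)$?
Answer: $1234348$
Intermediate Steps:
$M{\left(X \right)} = 26 X^{2}$ ($M{\left(X \right)} = 13 X 2 X = 26 X^{2}$)
$\left(M{\left(-259 \right)} + G\right) - 173952 = \left(26 \left(-259\right)^{2} - 335806\right) - 173952 = \left(26 \cdot 67081 - 335806\right) - 173952 = \left(1744106 - 335806\right) - 173952 = 1408300 - 173952 = 1234348$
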